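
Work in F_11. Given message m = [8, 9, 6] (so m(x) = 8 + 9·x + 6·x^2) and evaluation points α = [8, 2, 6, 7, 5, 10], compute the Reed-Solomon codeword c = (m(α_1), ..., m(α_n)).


c = [2, 6, 3, 2, 5, 5]

Message polynomial: m(x) = 8 + 9·x + 6·x^2 (mod 11).
For each evaluation point α_i, compute m(α_i) mod 11:
  α_1 = 8: Horner steps 6 → 2 → 2, so m(8) = 2.
  α_2 = 2: Horner steps 6 → 10 → 6, so m(2) = 6.
  α_3 = 6: Horner steps 6 → 1 → 3, so m(6) = 3.
  α_4 = 7: Horner steps 6 → 7 → 2, so m(7) = 2.
  α_5 = 5: Horner steps 6 → 6 → 5, so m(5) = 5.
  α_6 = 10: Horner steps 6 → 3 → 5, so m(10) = 5.
Codeword c = [2, 6, 3, 2, 5, 5] ∈ F_11^6.


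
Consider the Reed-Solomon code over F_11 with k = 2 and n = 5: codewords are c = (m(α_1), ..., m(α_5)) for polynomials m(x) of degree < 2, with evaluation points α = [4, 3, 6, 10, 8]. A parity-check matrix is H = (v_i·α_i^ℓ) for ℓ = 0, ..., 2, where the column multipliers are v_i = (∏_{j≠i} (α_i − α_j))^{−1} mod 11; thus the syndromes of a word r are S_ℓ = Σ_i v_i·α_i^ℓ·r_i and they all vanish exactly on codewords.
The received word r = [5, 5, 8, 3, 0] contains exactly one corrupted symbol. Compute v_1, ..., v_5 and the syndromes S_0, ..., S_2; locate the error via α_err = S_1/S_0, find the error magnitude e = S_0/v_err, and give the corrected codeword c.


S = (3, 9, 5), error at position 2, error magnitude e = 7, c = [5, 9, 8, 3, 0].

Step 1: column multipliers v_i = (∏_{j≠i}(α_i − α_j))^{−1} mod 11.
  i = 1 (α = 4): (4−3)(4−6)(4−10)(4−8) = 1·(−2)·(−6)·(−4) = −48 ≡ 7, so v_1 = 7^{−1} = 8 (mod 11).
  i = 2 (α = 3): (3−4)(3−6)(3−10)(3−8) = (−1)·(−3)·(−7)·(−5) = 105 ≡ 6, so v_2 = 6^{−1} = 2 (mod 11).
  i = 3 (α = 6): (6−4)(6−3)(6−10)(6−8) = 2·3·(−4)·(−2) = 48 ≡ 4, so v_3 = 4^{−1} = 3 (mod 11).
  i = 4 (α = 10): (10−4)(10−3)(10−6)(10−8) = 6·7·4·2 = 336 ≡ 6, so v_4 = 6^{−1} = 2 (mod 11).
  i = 5 (α = 8): (8−4)(8−3)(8−6)(8−10) = 4·5·2·(−2) = −80 ≡ 8, so v_5 = 8^{−1} = 7 (mod 11).
  v = [8, 2, 3, 2, 7].
Step 2: syndromes of r = [5, 5, 8, 3, 0] (all sums mod 11).
  S_0 = Σ v_i r_i = 8·5 + 2·5 + 3·8 + 2·3 + 7·0 = 80 ≡ 3.
  S_1 = Σ v_i α_i r_i = 8·4·5 + 2·3·5 + 3·6·8 + 2·10·3 + 7·8·0 = 394 ≡ 9.
  α_i^2 mod 11 = [5, 9, 3, 1, 9].
  S_2 = Σ v_i α_i^2 r_i = 8·5·5 + 2·9·5 + 3·3·8 + 2·1·3 + 7·9·0 = 368 ≡ 5.
  S = (3, 9, 5) ≠ 0, so r is not a codeword (an error is present).
Step 3: locate the error. For a single error e at position i, S_ℓ = v_i·e·α_i^ℓ, so α_err = S_1/S_0.
  S_0^{−1} = 3^{−1} = 4 (mod 11), so α_err = 9·4 = 36 ≡ 3 = α_2. Error position i = 2.
  Consistency check: S_2/S_1 = 5·5 = 25 ≡ 3 = α_err ✓ (single-error assumption holds).
Step 4: error magnitude e = S_0/v_2 = S_0·∏_{j≠2}(α_2 − α_j) = 3·6 = 18 ≡ 7 (mod 11).
Step 5: correct position 2: c_2 = r_2 − e = 5 − 7 ≡ 9 (mod 11). Hence c = [5, 9, 8, 3, 0].
  Check: interpolating c through the α_i gives m(x) = 10 + 7·x (degree < 2) with m(α_i) = c_i for every i, so c is indeed a codeword.


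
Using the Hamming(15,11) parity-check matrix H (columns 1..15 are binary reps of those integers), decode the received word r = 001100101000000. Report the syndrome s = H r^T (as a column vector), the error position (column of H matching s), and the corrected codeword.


s = (1, 0, 0, 1)^T, error position = 9, corrected codeword c = 001100100000000

Compute s = H r^T mod 2 one row at a time:
  s_1 = 0 + 1 + 0 + 0 + 0 + 0 + 0 + 0 = 1 ≡ 1 (mod 2).
  s_2 = 1 + 0 + 0 + 1 + 0 + 0 + 0 + 0 = 2 ≡ 0 (mod 2).
  s_3 = 0 + 1 + 0 + 1 + 0 + 0 + 0 + 0 = 2 ≡ 0 (mod 2).
  s_4 = 0 + 1 + 0 + 1 + 1 + 0 + 0 + 0 = 3 ≡ 1 (mod 2).
s = (1, 0, 0, 1)^T — this equals column 9 of H (binary 1001), so error is at position 9.
Correct: flip bit 9 of r = 001100101000000 to get c = 001100100000000.


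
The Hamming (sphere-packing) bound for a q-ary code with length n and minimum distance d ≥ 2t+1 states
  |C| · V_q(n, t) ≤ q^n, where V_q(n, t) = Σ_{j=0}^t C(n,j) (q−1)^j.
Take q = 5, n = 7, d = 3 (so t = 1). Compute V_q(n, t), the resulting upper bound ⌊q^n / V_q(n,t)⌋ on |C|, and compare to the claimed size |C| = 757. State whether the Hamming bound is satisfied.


V_q(n, t) = 29, q^n = 78125, Hamming bound = 2693, |C| = 757 ≤ bound (satisfied).

Step 1: Compute V_q(n, t) = Σ_{j=0}^1 C(n, j) (q−1)^j.
  j = 0: C(7,0)·(4)^0 = 1·1 = 1.
  j = 1: C(7,1)·(4)^1 = 7·4 = 28.
  V_q(n, t) = 1 + 28 = 29.
Step 2: q^n = 5^7 = 78125.
Step 3: Hamming bound ⌊q^n / V_q(n,t)⌋ = ⌊78125/29⌋ = 2693.
Step 4: Compare |C| = 757 to 2693: satisfied.
The claimed |C| lies below the Hamming bound.


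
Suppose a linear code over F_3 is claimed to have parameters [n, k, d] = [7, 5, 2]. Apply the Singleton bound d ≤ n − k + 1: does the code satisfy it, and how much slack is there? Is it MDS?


Singleton RHS = n − k + 1 = 3, slack = 1, bound satisfied, not MDS.

Singleton bound: d ≤ n − k + 1.
Here n = 7, k = 5, so n − k + 1 = 3.
Given d = 2, check d ≤ 3: YES.
Slack = (n − k + 1) − d = 1.
The code is NOT MDS (slack = 1 > 0).
Description: the claimed parameters are [7, 5, 2]_3; such a code would be non-MDS.


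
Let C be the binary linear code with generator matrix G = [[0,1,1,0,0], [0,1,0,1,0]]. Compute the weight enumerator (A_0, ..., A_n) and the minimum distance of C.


Weight distribution: A_0 = 1, A_2 = 3. Minimum distance d = 2.

Enumerate all 2^2 = 4 messages m ∈ F_2^2.
For each, compute codeword c = mG in F_2^5, then tally its weight.
  m = 00 → c = 00000, weight = 0.
  m = 10 → c = 01100, weight = 2.
  m = 01 → c = 01010, weight = 2.
  m = 11 → c = 00110, weight = 2.
Tally weights:
  weight 0: 1 codewords.
  weight 2: 3 codewords.
Minimum distance d = smallest w > 0 with A_w > 0 = 2.
Sanity: Σ A_w = 4 = 2^2 = 4 ✓.


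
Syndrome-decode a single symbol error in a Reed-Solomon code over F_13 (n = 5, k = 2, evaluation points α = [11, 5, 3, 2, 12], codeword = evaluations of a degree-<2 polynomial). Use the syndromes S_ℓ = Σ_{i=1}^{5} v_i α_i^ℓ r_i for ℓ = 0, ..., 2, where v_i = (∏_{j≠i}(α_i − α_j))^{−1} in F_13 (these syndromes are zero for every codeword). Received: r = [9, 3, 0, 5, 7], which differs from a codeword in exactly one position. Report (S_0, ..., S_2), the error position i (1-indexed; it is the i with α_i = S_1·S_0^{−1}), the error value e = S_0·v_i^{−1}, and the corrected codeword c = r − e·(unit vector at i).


S = (1, 11, 4), error at position 1, error magnitude e = 10, c = [12, 3, 0, 5, 7].

Step 1: column multipliers v_i = (∏_{j≠i}(α_i − α_j))^{−1} mod 13.
  i = 1 (α = 11): (11−5)(11−3)(11−2)(11−12) = 6·8·9·(−1) = −432 ≡ 10, so v_1 = 10^{−1} = 4 (mod 13).
  i = 2 (α = 5): (5−11)(5−3)(5−2)(5−12) = (−6)·2·3·(−7) = 252 ≡ 5, so v_2 = 5^{−1} = 8 (mod 13).
  i = 3 (α = 3): (3−11)(3−5)(3−2)(3−12) = (−8)·(−2)·1·(−9) = −144 ≡ 12, so v_3 = 12^{−1} = 12 (mod 13).
  i = 4 (α = 2): (2−11)(2−5)(2−3)(2−12) = (−9)·(−3)·(−1)·(−10) = 270 ≡ 10, so v_4 = 10^{−1} = 4 (mod 13).
  i = 5 (α = 12): (12−11)(12−5)(12−3)(12−2) = 1·7·9·10 = 630 ≡ 6, so v_5 = 6^{−1} = 11 (mod 13).
  v = [4, 8, 12, 4, 11].
Step 2: syndromes of r = [9, 3, 0, 5, 7] (all sums mod 13).
  S_0 = Σ v_i r_i = 4·9 + 8·3 + 12·0 + 4·5 + 11·7 = 157 ≡ 1.
  S_1 = Σ v_i α_i r_i = 4·11·9 + 8·5·3 + 12·3·0 + 4·2·5 + 11·12·7 = 1480 ≡ 11.
  α_i^2 mod 13 = [4, 12, 9, 4, 1].
  S_2 = Σ v_i α_i^2 r_i = 4·4·9 + 8·12·3 + 12·9·0 + 4·4·5 + 11·1·7 = 589 ≡ 4.
  S = (1, 11, 4) ≠ 0, so r is not a codeword (an error is present).
Step 3: locate the error. For a single error e at position i, S_ℓ = v_i·e·α_i^ℓ, so α_err = S_1/S_0.
  S_0^{−1} = 1^{−1} = 1 (mod 13), so α_err = 11·1 = 11 ≡ 11 = α_1. Error position i = 1.
  Consistency check: S_2/S_1 = 4·6 = 24 ≡ 11 = α_err ✓ (single-error assumption holds).
Step 4: error magnitude e = S_0/v_1 = S_0·∏_{j≠1}(α_1 − α_j) = 1·10 = 10 ≡ 10 (mod 13).
Step 5: correct position 1: c_1 = r_1 − e = 9 − 10 ≡ 12 (mod 13). Hence c = [12, 3, 0, 5, 7].
  Check: interpolating c through the α_i gives m(x) = 2 + 8·x (degree < 2) with m(α_i) = c_i for every i, so c is indeed a codeword.


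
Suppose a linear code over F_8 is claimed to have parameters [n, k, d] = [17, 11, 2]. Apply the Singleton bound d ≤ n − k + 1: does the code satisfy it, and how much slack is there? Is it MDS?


Singleton RHS = n − k + 1 = 7, slack = 5, bound satisfied, not MDS.

Singleton bound: d ≤ n − k + 1.
Here n = 17, k = 11, so n − k + 1 = 7.
Given d = 2, check d ≤ 7: YES.
Slack = (n − k + 1) − d = 5.
The code is NOT MDS (slack = 5 > 0).
Description: the claimed parameters are [17, 11, 2]_8; such a code would be non-MDS.


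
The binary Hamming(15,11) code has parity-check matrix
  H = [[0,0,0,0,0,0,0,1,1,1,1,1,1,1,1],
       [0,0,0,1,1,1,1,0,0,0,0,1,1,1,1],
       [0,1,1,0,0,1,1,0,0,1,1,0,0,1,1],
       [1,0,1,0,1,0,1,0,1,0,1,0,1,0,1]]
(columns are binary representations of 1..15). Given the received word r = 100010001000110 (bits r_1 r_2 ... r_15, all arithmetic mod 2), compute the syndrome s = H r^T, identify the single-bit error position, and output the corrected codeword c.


s = (1, 1, 1, 0)^T, error position = 14, corrected codeword c = 100010001000100

Compute s = H r^T mod 2 one row at a time:
  s_1 = 0 + 1 + 0 + 0 + 0 + 1 + 1 + 0 = 3 ≡ 1 (mod 2).
  s_2 = 0 + 1 + 0 + 0 + 0 + 1 + 1 + 0 = 3 ≡ 1 (mod 2).
  s_3 = 0 + 0 + 0 + 0 + 0 + 0 + 1 + 0 = 1 ≡ 1 (mod 2).
  s_4 = 1 + 0 + 1 + 0 + 1 + 0 + 1 + 0 = 4 ≡ 0 (mod 2).
s = (1, 1, 1, 0)^T — this equals column 14 of H (binary 1110), so error is at position 14.
Correct: flip bit 14 of r = 100010001000110 to get c = 100010001000100.


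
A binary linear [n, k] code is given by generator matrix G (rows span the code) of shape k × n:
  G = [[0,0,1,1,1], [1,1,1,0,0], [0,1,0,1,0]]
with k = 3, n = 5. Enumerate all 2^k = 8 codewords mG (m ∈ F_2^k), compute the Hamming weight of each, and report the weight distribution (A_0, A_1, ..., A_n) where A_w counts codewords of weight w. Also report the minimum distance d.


Weight distribution: A_0 = 1, A_2 = 2, A_3 = 4, A_4 = 1. Minimum distance d = 2.

Enumerate all 2^3 = 8 messages m ∈ F_2^3.
For each, compute codeword c = mG in F_2^5, then tally its weight.
  m = 000 → c = 00000, weight = 0.
  m = 100 → c = 00111, weight = 3.
  m = 010 → c = 11100, weight = 3.
  m = 110 → c = 11011, weight = 4.
  m = 001 → c = 01010, weight = 2.
  m = 101 → c = 01101, weight = 3.
  m = 011 → c = 10110, weight = 3.
  m = 111 → c = 10001, weight = 2.
Tally weights:
  weight 0: 1 codewords.
  weight 2: 2 codewords.
  weight 3: 4 codewords.
  weight 4: 1 codewords.
Minimum distance d = smallest w > 0 with A_w > 0 = 2.
Sanity: Σ A_w = 8 = 2^3 = 8 ✓.


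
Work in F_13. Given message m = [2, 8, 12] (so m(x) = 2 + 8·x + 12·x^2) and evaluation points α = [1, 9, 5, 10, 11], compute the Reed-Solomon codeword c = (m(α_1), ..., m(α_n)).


c = [9, 6, 4, 8, 8]

Message polynomial: m(x) = 2 + 8·x + 12·x^2 (mod 13).
For each evaluation point α_i, compute m(α_i) mod 13:
  α_1 = 1: Horner steps 12 → 7 → 9, so m(1) = 9.
  α_2 = 9: Horner steps 12 → 12 → 6, so m(9) = 6.
  α_3 = 5: Horner steps 12 → 3 → 4, so m(5) = 4.
  α_4 = 10: Horner steps 12 → 11 → 8, so m(10) = 8.
  α_5 = 11: Horner steps 12 → 10 → 8, so m(11) = 8.
Codeword c = [9, 6, 4, 8, 8] ∈ F_13^5.


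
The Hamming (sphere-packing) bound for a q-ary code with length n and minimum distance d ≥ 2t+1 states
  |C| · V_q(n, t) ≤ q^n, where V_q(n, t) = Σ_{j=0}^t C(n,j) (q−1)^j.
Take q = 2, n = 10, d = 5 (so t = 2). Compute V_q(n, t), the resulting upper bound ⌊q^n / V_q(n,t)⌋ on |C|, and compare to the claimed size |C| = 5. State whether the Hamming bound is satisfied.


V_q(n, t) = 56, q^n = 1024, Hamming bound = 18, |C| = 5 ≤ bound (satisfied).

Step 1: Compute V_q(n, t) = Σ_{j=0}^2 C(n, j) (q−1)^j.
  j = 0: C(10,0)·(1)^0 = 1·1 = 1.
  j = 1: C(10,1)·(1)^1 = 10·1 = 10.
  j = 2: C(10,2)·(1)^2 = 45·1 = 45.
  V_q(n, t) = 1 + 10 + 45 = 56.
Step 2: q^n = 2^10 = 1024.
Step 3: Hamming bound ⌊q^n / V_q(n,t)⌋ = ⌊1024/56⌋ = 18.
Step 4: Compare |C| = 5 to 18: satisfied.
The claimed |C| lies below the Hamming bound.


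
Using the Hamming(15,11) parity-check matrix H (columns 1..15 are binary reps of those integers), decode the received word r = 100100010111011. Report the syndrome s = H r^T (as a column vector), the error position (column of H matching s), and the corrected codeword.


s = (0, 0, 0, 1)^T, error position = 1, corrected codeword c = 000100010111011

Compute s = H r^T mod 2 one row at a time:
  s_1 = 1 + 0 + 1 + 1 + 1 + 0 + 1 + 1 = 6 ≡ 0 (mod 2).
  s_2 = 1 + 0 + 0 + 0 + 1 + 0 + 1 + 1 = 4 ≡ 0 (mod 2).
  s_3 = 0 + 0 + 0 + 0 + 1 + 1 + 1 + 1 = 4 ≡ 0 (mod 2).
  s_4 = 1 + 0 + 0 + 0 + 0 + 1 + 0 + 1 = 3 ≡ 1 (mod 2).
s = (0, 0, 0, 1)^T — this equals column 1 of H (binary 0001), so error is at position 1.
Correct: flip bit 1 of r = 100100010111011 to get c = 000100010111011.


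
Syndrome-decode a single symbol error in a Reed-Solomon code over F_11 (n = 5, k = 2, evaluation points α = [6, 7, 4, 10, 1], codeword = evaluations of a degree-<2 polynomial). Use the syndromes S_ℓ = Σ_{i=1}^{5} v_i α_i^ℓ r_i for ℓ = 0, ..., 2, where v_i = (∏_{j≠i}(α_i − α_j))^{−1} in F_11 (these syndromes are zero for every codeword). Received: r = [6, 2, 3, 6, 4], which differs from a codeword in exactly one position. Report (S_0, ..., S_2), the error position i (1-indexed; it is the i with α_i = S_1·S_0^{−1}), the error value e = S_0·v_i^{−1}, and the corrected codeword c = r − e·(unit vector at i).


S = (6, 5, 6), error at position 4, error magnitude e = 5, c = [6, 2, 3, 1, 4].

Step 1: column multipliers v_i = (∏_{j≠i}(α_i − α_j))^{−1} mod 11.
  i = 1 (α = 6): (6−7)(6−4)(6−10)(6−1) = (−1)·2·(−4)·5 = 40 ≡ 7, so v_1 = 7^{−1} = 8 (mod 11).
  i = 2 (α = 7): (7−6)(7−4)(7−10)(7−1) = 1·3·(−3)·6 = −54 ≡ 1, so v_2 = 1^{−1} = 1 (mod 11).
  i = 3 (α = 4): (4−6)(4−7)(4−10)(4−1) = (−2)·(−3)·(−6)·3 = −108 ≡ 2, so v_3 = 2^{−1} = 6 (mod 11).
  i = 4 (α = 10): (10−6)(10−7)(10−4)(10−1) = 4·3·6·9 = 648 ≡ 10, so v_4 = 10^{−1} = 10 (mod 11).
  i = 5 (α = 1): (1−6)(1−7)(1−4)(1−10) = (−5)·(−6)·(−3)·(−9) = 810 ≡ 7, so v_5 = 7^{−1} = 8 (mod 11).
  v = [8, 1, 6, 10, 8].
Step 2: syndromes of r = [6, 2, 3, 6, 4] (all sums mod 11).
  S_0 = Σ v_i r_i = 8·6 + 1·2 + 6·3 + 10·6 + 8·4 = 160 ≡ 6.
  S_1 = Σ v_i α_i r_i = 8·6·6 + 1·7·2 + 6·4·3 + 10·10·6 + 8·1·4 = 1006 ≡ 5.
  α_i^2 mod 11 = [3, 5, 5, 1, 1].
  S_2 = Σ v_i α_i^2 r_i = 8·3·6 + 1·5·2 + 6·5·3 + 10·1·6 + 8·1·4 = 336 ≡ 6.
  S = (6, 5, 6) ≠ 0, so r is not a codeword (an error is present).
Step 3: locate the error. For a single error e at position i, S_ℓ = v_i·e·α_i^ℓ, so α_err = S_1/S_0.
  S_0^{−1} = 6^{−1} = 2 (mod 11), so α_err = 5·2 = 10 ≡ 10 = α_4. Error position i = 4.
  Consistency check: S_2/S_1 = 6·9 = 54 ≡ 10 = α_err ✓ (single-error assumption holds).
Step 4: error magnitude e = S_0/v_4 = S_0·∏_{j≠4}(α_4 − α_j) = 6·10 = 60 ≡ 5 (mod 11).
Step 5: correct position 4: c_4 = r_4 − e = 6 − 5 ≡ 1 (mod 11). Hence c = [6, 2, 3, 1, 4].
  Check: interpolating c through the α_i gives m(x) = 8 + 7·x (degree < 2) with m(α_i) = c_i for every i, so c is indeed a codeword.


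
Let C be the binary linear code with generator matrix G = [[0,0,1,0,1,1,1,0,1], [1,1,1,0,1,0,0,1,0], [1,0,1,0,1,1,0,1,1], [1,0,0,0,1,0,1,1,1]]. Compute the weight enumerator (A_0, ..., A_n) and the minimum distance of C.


Weight distribution: A_0 = 1, A_2 = 1, A_3 = 4, A_4 = 3, A_5 = 4, A_6 = 3. Minimum distance d = 2.

Enumerate all 2^4 = 16 messages m ∈ F_2^4.
For each, compute codeword c = mG in F_2^9, then tally its weight.
  m = 0000 → c = 000000000, weight = 0.
  m = 1000 → c = 001011101, weight = 5.
  m = 0100 → c = 111010010, weight = 5.
  m = 1100 → c = 110001111, weight = 6.
  m = 0010 → c = 101011011, weight = 6.
  m = 1010 → c = 100000110, weight = 3.
  m = 0110 → c = 010001001, weight = 3.
  m = 1110 → c = 011010100, weight = 4.
  m = 0001 → c = 100010111, weight = 5.
  m = 1001 → c = 101001010, weight = 4.
  m = 0101 → c = 011000101, weight = 4.
  m = 1101 → c = 010011000, weight = 3.
  m = 0011 → c = 001001100, weight = 3.
  m = 1011 → c = 000010001, weight = 2.
  m = 0111 → c = 110011110, weight = 6.
  m = 1111 → c = 111000011, weight = 5.
Tally weights:
  weight 0: 1 codewords.
  weight 2: 1 codewords.
  weight 3: 4 codewords.
  weight 4: 3 codewords.
  weight 5: 4 codewords.
  weight 6: 3 codewords.
Minimum distance d = smallest w > 0 with A_w > 0 = 2.
Sanity: Σ A_w = 16 = 2^4 = 16 ✓.


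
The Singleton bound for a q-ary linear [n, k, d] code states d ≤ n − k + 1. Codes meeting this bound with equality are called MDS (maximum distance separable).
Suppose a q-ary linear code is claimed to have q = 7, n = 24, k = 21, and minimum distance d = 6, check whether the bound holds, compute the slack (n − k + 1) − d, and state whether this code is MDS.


Singleton RHS = n − k + 1 = 4, slack = -2, bound violated (no such code; not MDS).

Singleton bound: d ≤ n − k + 1.
Here n = 24, k = 21, so n − k + 1 = 4.
Given d = 6, check d ≤ 4: NO.
Slack = (n − k + 1) − d = -2.
The slack is negative: d = 6 exceeds n − k + 1 = 4 by 2, so the Singleton bound is violated and no linear [24, 21, 6]_7 code can exist. In particular it is not MDS (MDS requires d = n − k + 1 exactly).
Description: the claimed parameters are [24, 21, 6]_7; such a code would be impossible (violates the Singleton bound).


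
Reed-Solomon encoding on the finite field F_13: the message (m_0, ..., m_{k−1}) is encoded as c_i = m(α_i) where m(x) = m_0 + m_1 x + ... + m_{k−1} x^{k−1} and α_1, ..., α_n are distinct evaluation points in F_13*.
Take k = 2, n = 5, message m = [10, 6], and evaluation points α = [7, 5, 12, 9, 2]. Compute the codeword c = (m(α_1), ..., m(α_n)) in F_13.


c = [0, 1, 4, 12, 9]

Message polynomial: m(x) = 10 + 6·x (mod 13).
For each evaluation point α_i, compute m(α_i) mod 13:
  α_1 = 7: Horner steps 6 → 0, so m(7) = 0.
  α_2 = 5: Horner steps 6 → 1, so m(5) = 1.
  α_3 = 12: Horner steps 6 → 4, so m(12) = 4.
  α_4 = 9: Horner steps 6 → 12, so m(9) = 12.
  α_5 = 2: Horner steps 6 → 9, so m(2) = 9.
Codeword c = [0, 1, 4, 12, 9] ∈ F_13^5.


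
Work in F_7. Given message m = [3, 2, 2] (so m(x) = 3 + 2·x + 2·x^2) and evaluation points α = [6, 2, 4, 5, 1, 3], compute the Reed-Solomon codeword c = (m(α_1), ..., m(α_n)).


c = [3, 1, 1, 0, 0, 6]

Message polynomial: m(x) = 3 + 2·x + 2·x^2 (mod 7).
For each evaluation point α_i, compute m(α_i) mod 7:
  α_1 = 6: Horner steps 2 → 0 → 3, so m(6) = 3.
  α_2 = 2: Horner steps 2 → 6 → 1, so m(2) = 1.
  α_3 = 4: Horner steps 2 → 3 → 1, so m(4) = 1.
  α_4 = 5: Horner steps 2 → 5 → 0, so m(5) = 0.
  α_5 = 1: Horner steps 2 → 4 → 0, so m(1) = 0.
  α_6 = 3: Horner steps 2 → 1 → 6, so m(3) = 6.
Codeword c = [3, 1, 1, 0, 0, 6] ∈ F_7^6.


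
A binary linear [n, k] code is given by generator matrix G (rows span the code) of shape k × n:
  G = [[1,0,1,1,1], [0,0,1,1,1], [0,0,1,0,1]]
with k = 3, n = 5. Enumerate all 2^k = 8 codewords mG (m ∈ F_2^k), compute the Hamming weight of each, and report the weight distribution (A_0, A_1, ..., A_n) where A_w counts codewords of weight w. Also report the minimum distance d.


Weight distribution: A_0 = 1, A_1 = 2, A_2 = 2, A_3 = 2, A_4 = 1. Minimum distance d = 1.

Enumerate all 2^3 = 8 messages m ∈ F_2^3.
For each, compute codeword c = mG in F_2^5, then tally its weight.
  m = 000 → c = 00000, weight = 0.
  m = 100 → c = 10111, weight = 4.
  m = 010 → c = 00111, weight = 3.
  m = 110 → c = 10000, weight = 1.
  m = 001 → c = 00101, weight = 2.
  m = 101 → c = 10010, weight = 2.
  m = 011 → c = 00010, weight = 1.
  m = 111 → c = 10101, weight = 3.
Tally weights:
  weight 0: 1 codewords.
  weight 1: 2 codewords.
  weight 2: 2 codewords.
  weight 3: 2 codewords.
  weight 4: 1 codewords.
Minimum distance d = smallest w > 0 with A_w > 0 = 1.
Sanity: Σ A_w = 8 = 2^3 = 8 ✓.


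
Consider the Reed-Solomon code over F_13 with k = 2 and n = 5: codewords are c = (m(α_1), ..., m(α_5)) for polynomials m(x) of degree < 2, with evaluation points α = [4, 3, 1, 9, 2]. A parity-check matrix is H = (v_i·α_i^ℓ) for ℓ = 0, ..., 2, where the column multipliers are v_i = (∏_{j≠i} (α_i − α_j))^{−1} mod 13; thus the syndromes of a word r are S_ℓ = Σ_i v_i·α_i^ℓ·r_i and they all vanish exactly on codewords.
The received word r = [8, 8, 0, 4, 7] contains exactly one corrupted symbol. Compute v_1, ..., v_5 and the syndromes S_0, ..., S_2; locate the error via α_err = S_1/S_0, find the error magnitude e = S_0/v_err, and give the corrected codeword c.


S = (6, 5, 2), error at position 2, error magnitude e = 7, c = [8, 1, 0, 4, 7].

Step 1: column multipliers v_i = (∏_{j≠i}(α_i − α_j))^{−1} mod 13.
  i = 1 (α = 4): (4−3)(4−1)(4−9)(4−2) = 1·3·(−5)·2 = −30 ≡ 9, so v_1 = 9^{−1} = 3 (mod 13).
  i = 2 (α = 3): (3−4)(3−1)(3−9)(3−2) = (−1)·2·(−6)·1 = 12 ≡ 12, so v_2 = 12^{−1} = 12 (mod 13).
  i = 3 (α = 1): (1−4)(1−3)(1−9)(1−2) = (−3)·(−2)·(−8)·(−1) = 48 ≡ 9, so v_3 = 9^{−1} = 3 (mod 13).
  i = 4 (α = 9): (9−4)(9−3)(9−1)(9−2) = 5·6·8·7 = 1680 ≡ 3, so v_4 = 3^{−1} = 9 (mod 13).
  i = 5 (α = 2): (2−4)(2−3)(2−1)(2−9) = (−2)·(−1)·1·(−7) = −14 ≡ 12, so v_5 = 12^{−1} = 12 (mod 13).
  v = [3, 12, 3, 9, 12].
Step 2: syndromes of r = [8, 8, 0, 4, 7] (all sums mod 13).
  S_0 = Σ v_i r_i = 3·8 + 12·8 + 3·0 + 9·4 + 12·7 = 240 ≡ 6.
  S_1 = Σ v_i α_i r_i = 3·4·8 + 12·3·8 + 3·1·0 + 9·9·4 + 12·2·7 = 876 ≡ 5.
  α_i^2 mod 13 = [3, 9, 1, 3, 4].
  S_2 = Σ v_i α_i^2 r_i = 3·3·8 + 12·9·8 + 3·1·0 + 9·3·4 + 12·4·7 = 1380 ≡ 2.
  S = (6, 5, 2) ≠ 0, so r is not a codeword (an error is present).
Step 3: locate the error. For a single error e at position i, S_ℓ = v_i·e·α_i^ℓ, so α_err = S_1/S_0.
  S_0^{−1} = 6^{−1} = 11 (mod 13), so α_err = 5·11 = 55 ≡ 3 = α_2. Error position i = 2.
  Consistency check: S_2/S_1 = 2·8 = 16 ≡ 3 = α_err ✓ (single-error assumption holds).
Step 4: error magnitude e = S_0/v_2 = S_0·∏_{j≠2}(α_2 − α_j) = 6·12 = 72 ≡ 7 (mod 13).
Step 5: correct position 2: c_2 = r_2 − e = 8 − 7 ≡ 1 (mod 13). Hence c = [8, 1, 0, 4, 7].
  Check: interpolating c through the α_i gives m(x) = 6 + 7·x (degree < 2) with m(α_i) = c_i for every i, so c is indeed a codeword.


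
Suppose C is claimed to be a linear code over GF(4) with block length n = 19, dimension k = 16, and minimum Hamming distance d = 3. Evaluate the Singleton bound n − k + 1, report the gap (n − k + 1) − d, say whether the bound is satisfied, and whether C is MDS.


Singleton RHS = n − k + 1 = 4, slack = 1, bound satisfied, not MDS.

Singleton bound: d ≤ n − k + 1.
Here n = 19, k = 16, so n − k + 1 = 4.
Given d = 3, check d ≤ 4: YES.
Slack = (n − k + 1) − d = 1.
The code is NOT MDS (slack = 1 > 0).
Description: the claimed parameters are [19, 16, 3]_4; such a code would be non-MDS.


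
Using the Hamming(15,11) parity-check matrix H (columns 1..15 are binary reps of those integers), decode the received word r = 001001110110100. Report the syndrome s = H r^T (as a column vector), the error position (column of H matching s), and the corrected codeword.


s = (0, 1, 1, 0)^T, error position = 6, corrected codeword c = 001000110110100

Compute s = H r^T mod 2 one row at a time:
  s_1 = 1 + 0 + 1 + 1 + 0 + 1 + 0 + 0 = 4 ≡ 0 (mod 2).
  s_2 = 0 + 0 + 1 + 1 + 0 + 1 + 0 + 0 = 3 ≡ 1 (mod 2).
  s_3 = 0 + 1 + 1 + 1 + 1 + 1 + 0 + 0 = 5 ≡ 1 (mod 2).
  s_4 = 0 + 1 + 0 + 1 + 0 + 1 + 1 + 0 = 4 ≡ 0 (mod 2).
s = (0, 1, 1, 0)^T — this equals column 6 of H (binary 0110), so error is at position 6.
Correct: flip bit 6 of r = 001001110110100 to get c = 001000110110100.


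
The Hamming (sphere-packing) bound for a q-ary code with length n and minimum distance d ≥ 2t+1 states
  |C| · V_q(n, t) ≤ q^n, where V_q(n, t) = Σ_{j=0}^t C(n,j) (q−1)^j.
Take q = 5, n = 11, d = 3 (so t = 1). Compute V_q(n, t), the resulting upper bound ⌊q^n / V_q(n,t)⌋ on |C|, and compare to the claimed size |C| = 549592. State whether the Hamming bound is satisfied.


V_q(n, t) = 45, q^n = 48828125, Hamming bound = 1085069, |C| = 549592 ≤ bound (satisfied).

Step 1: Compute V_q(n, t) = Σ_{j=0}^1 C(n, j) (q−1)^j.
  j = 0: C(11,0)·(4)^0 = 1·1 = 1.
  j = 1: C(11,1)·(4)^1 = 11·4 = 44.
  V_q(n, t) = 1 + 44 = 45.
Step 2: q^n = 5^11 = 48828125.
Step 3: Hamming bound ⌊q^n / V_q(n,t)⌋ = ⌊48828125/45⌋ = 1085069.
Step 4: Compare |C| = 549592 to 1085069: satisfied.
The claimed |C| lies below the Hamming bound.


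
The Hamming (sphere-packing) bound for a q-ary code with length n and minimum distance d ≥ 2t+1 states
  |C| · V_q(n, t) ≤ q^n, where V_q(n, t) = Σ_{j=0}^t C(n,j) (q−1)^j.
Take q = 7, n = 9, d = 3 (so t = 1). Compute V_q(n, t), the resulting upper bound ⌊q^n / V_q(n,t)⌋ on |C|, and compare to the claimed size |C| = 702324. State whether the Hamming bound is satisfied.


V_q(n, t) = 55, q^n = 40353607, Hamming bound = 733701, |C| = 702324 ≤ bound (satisfied).

Step 1: Compute V_q(n, t) = Σ_{j=0}^1 C(n, j) (q−1)^j.
  j = 0: C(9,0)·(6)^0 = 1·1 = 1.
  j = 1: C(9,1)·(6)^1 = 9·6 = 54.
  V_q(n, t) = 1 + 54 = 55.
Step 2: q^n = 7^9 = 40353607.
Step 3: Hamming bound ⌊q^n / V_q(n,t)⌋ = ⌊40353607/55⌋ = 733701.
Step 4: Compare |C| = 702324 to 733701: satisfied.
The claimed |C| lies below the Hamming bound.


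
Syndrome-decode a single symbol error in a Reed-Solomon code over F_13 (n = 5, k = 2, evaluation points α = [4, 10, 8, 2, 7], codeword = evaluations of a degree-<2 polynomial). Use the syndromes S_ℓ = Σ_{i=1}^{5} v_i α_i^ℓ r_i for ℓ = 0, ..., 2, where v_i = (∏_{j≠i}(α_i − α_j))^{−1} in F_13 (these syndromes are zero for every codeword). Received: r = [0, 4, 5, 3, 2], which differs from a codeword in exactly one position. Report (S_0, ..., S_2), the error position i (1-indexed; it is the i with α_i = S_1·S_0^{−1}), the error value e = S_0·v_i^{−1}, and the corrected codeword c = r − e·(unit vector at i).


S = (6, 9, 7), error at position 3, error magnitude e = 11, c = [0, 4, 7, 3, 2].

Step 1: column multipliers v_i = (∏_{j≠i}(α_i − α_j))^{−1} mod 13.
  i = 1 (α = 4): (4−10)(4−8)(4−2)(4−7) = (−6)·(−4)·2·(−3) = −144 ≡ 12, so v_1 = 12^{−1} = 12 (mod 13).
  i = 2 (α = 10): (10−4)(10−8)(10−2)(10−7) = 6·2·8·3 = 288 ≡ 2, so v_2 = 2^{−1} = 7 (mod 13).
  i = 3 (α = 8): (8−4)(8−10)(8−2)(8−7) = 4·(−2)·6·1 = −48 ≡ 4, so v_3 = 4^{−1} = 10 (mod 13).
  i = 4 (α = 2): (2−4)(2−10)(2−8)(2−7) = (−2)·(−8)·(−6)·(−5) = 480 ≡ 12, so v_4 = 12^{−1} = 12 (mod 13).
  i = 5 (α = 7): (7−4)(7−10)(7−8)(7−2) = 3·(−3)·(−1)·5 = 45 ≡ 6, so v_5 = 6^{−1} = 11 (mod 13).
  v = [12, 7, 10, 12, 11].
Step 2: syndromes of r = [0, 4, 5, 3, 2] (all sums mod 13).
  S_0 = Σ v_i r_i = 12·0 + 7·4 + 10·5 + 12·3 + 11·2 = 136 ≡ 6.
  S_1 = Σ v_i α_i r_i = 12·4·0 + 7·10·4 + 10·8·5 + 12·2·3 + 11·7·2 = 906 ≡ 9.
  α_i^2 mod 13 = [3, 9, 12, 4, 10].
  S_2 = Σ v_i α_i^2 r_i = 12·3·0 + 7·9·4 + 10·12·5 + 12·4·3 + 11·10·2 = 1216 ≡ 7.
  S = (6, 9, 7) ≠ 0, so r is not a codeword (an error is present).
Step 3: locate the error. For a single error e at position i, S_ℓ = v_i·e·α_i^ℓ, so α_err = S_1/S_0.
  S_0^{−1} = 6^{−1} = 11 (mod 13), so α_err = 9·11 = 99 ≡ 8 = α_3. Error position i = 3.
  Consistency check: S_2/S_1 = 7·3 = 21 ≡ 8 = α_err ✓ (single-error assumption holds).
Step 4: error magnitude e = S_0/v_3 = S_0·∏_{j≠3}(α_3 − α_j) = 6·4 = 24 ≡ 11 (mod 13).
Step 5: correct position 3: c_3 = r_3 − e = 5 − 11 ≡ 7 (mod 13). Hence c = [0, 4, 7, 3, 2].
  Check: interpolating c through the α_i gives m(x) = 6 + 5·x (degree < 2) with m(α_i) = c_i for every i, so c is indeed a codeword.


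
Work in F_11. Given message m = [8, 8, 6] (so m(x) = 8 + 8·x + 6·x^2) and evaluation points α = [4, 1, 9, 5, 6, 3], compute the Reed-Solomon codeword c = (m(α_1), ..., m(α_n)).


c = [4, 0, 5, 0, 8, 9]

Message polynomial: m(x) = 8 + 8·x + 6·x^2 (mod 11).
For each evaluation point α_i, compute m(α_i) mod 11:
  α_1 = 4: Horner steps 6 → 10 → 4, so m(4) = 4.
  α_2 = 1: Horner steps 6 → 3 → 0, so m(1) = 0.
  α_3 = 9: Horner steps 6 → 7 → 5, so m(9) = 5.
  α_4 = 5: Horner steps 6 → 5 → 0, so m(5) = 0.
  α_5 = 6: Horner steps 6 → 0 → 8, so m(6) = 8.
  α_6 = 3: Horner steps 6 → 4 → 9, so m(3) = 9.
Codeword c = [4, 0, 5, 0, 8, 9] ∈ F_11^6.


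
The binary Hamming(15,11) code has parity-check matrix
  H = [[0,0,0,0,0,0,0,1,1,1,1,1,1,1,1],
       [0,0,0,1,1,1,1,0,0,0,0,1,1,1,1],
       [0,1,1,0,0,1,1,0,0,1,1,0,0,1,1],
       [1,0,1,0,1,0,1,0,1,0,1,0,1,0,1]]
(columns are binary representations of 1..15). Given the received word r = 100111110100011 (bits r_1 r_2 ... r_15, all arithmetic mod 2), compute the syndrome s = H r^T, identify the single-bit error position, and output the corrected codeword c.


s = (0, 0, 1, 0)^T, error position = 2, corrected codeword c = 110111110100011

Compute s = H r^T mod 2 one row at a time:
  s_1 = 1 + 0 + 1 + 0 + 0 + 0 + 1 + 1 = 4 ≡ 0 (mod 2).
  s_2 = 1 + 1 + 1 + 1 + 0 + 0 + 1 + 1 = 6 ≡ 0 (mod 2).
  s_3 = 0 + 0 + 1 + 1 + 1 + 0 + 1 + 1 = 5 ≡ 1 (mod 2).
  s_4 = 1 + 0 + 1 + 1 + 0 + 0 + 0 + 1 = 4 ≡ 0 (mod 2).
s = (0, 0, 1, 0)^T — this equals column 2 of H (binary 0010), so error is at position 2.
Correct: flip bit 2 of r = 100111110100011 to get c = 110111110100011.


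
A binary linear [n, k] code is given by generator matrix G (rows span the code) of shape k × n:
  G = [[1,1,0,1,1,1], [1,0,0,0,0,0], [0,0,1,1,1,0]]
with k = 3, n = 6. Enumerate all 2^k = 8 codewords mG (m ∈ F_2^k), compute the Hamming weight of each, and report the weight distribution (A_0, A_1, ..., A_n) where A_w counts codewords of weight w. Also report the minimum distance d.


Weight distribution: A_0 = 1, A_1 = 1, A_3 = 2, A_4 = 3, A_5 = 1. Minimum distance d = 1.

Enumerate all 2^3 = 8 messages m ∈ F_2^3.
For each, compute codeword c = mG in F_2^6, then tally its weight.
  m = 000 → c = 000000, weight = 0.
  m = 100 → c = 110111, weight = 5.
  m = 010 → c = 100000, weight = 1.
  m = 110 → c = 010111, weight = 4.
  m = 001 → c = 001110, weight = 3.
  m = 101 → c = 111001, weight = 4.
  m = 011 → c = 101110, weight = 4.
  m = 111 → c = 011001, weight = 3.
Tally weights:
  weight 0: 1 codewords.
  weight 1: 1 codewords.
  weight 3: 2 codewords.
  weight 4: 3 codewords.
  weight 5: 1 codewords.
Minimum distance d = smallest w > 0 with A_w > 0 = 1.
Sanity: Σ A_w = 8 = 2^3 = 8 ✓.


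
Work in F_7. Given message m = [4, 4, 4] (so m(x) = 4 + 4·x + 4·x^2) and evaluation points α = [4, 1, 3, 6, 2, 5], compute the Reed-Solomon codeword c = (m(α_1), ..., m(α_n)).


c = [0, 5, 3, 4, 0, 5]

Message polynomial: m(x) = 4 + 4·x + 4·x^2 (mod 7).
For each evaluation point α_i, compute m(α_i) mod 7:
  α_1 = 4: Horner steps 4 → 6 → 0, so m(4) = 0.
  α_2 = 1: Horner steps 4 → 1 → 5, so m(1) = 5.
  α_3 = 3: Horner steps 4 → 2 → 3, so m(3) = 3.
  α_4 = 6: Horner steps 4 → 0 → 4, so m(6) = 4.
  α_5 = 2: Horner steps 4 → 5 → 0, so m(2) = 0.
  α_6 = 5: Horner steps 4 → 3 → 5, so m(5) = 5.
Codeword c = [0, 5, 3, 4, 0, 5] ∈ F_7^6.


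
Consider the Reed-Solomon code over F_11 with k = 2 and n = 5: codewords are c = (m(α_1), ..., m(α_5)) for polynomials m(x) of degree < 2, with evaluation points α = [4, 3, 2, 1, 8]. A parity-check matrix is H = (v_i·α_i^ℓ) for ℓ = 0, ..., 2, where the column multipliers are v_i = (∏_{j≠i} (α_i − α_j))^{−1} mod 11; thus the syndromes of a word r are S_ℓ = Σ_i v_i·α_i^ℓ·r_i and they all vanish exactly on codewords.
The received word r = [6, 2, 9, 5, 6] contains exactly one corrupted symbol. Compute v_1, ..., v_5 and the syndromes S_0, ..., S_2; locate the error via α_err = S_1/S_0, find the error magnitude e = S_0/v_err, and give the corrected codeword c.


S = (7, 1, 8), error at position 5, error magnitude e = 6, c = [6, 2, 9, 5, 0].

Step 1: column multipliers v_i = (∏_{j≠i}(α_i − α_j))^{−1} mod 11.
  i = 1 (α = 4): (4−3)(4−2)(4−1)(4−8) = 1·2·3·(−4) = −24 ≡ 9, so v_1 = 9^{−1} = 5 (mod 11).
  i = 2 (α = 3): (3−4)(3−2)(3−1)(3−8) = (−1)·1·2·(−5) = 10 ≡ 10, so v_2 = 10^{−1} = 10 (mod 11).
  i = 3 (α = 2): (2−4)(2−3)(2−1)(2−8) = (−2)·(−1)·1·(−6) = −12 ≡ 10, so v_3 = 10^{−1} = 10 (mod 11).
  i = 4 (α = 1): (1−4)(1−3)(1−2)(1−8) = (−3)·(−2)·(−1)·(−7) = 42 ≡ 9, so v_4 = 9^{−1} = 5 (mod 11).
  i = 5 (α = 8): (8−4)(8−3)(8−2)(8−1) = 4·5·6·7 = 840 ≡ 4, so v_5 = 4^{−1} = 3 (mod 11).
  v = [5, 10, 10, 5, 3].
Step 2: syndromes of r = [6, 2, 9, 5, 6] (all sums mod 11).
  S_0 = Σ v_i r_i = 5·6 + 10·2 + 10·9 + 5·5 + 3·6 = 183 ≡ 7.
  S_1 = Σ v_i α_i r_i = 5·4·6 + 10·3·2 + 10·2·9 + 5·1·5 + 3·8·6 = 529 ≡ 1.
  α_i^2 mod 11 = [5, 9, 4, 1, 9].
  S_2 = Σ v_i α_i^2 r_i = 5·5·6 + 10·9·2 + 10·4·9 + 5·1·5 + 3·9·6 = 877 ≡ 8.
  S = (7, 1, 8) ≠ 0, so r is not a codeword (an error is present).
Step 3: locate the error. For a single error e at position i, S_ℓ = v_i·e·α_i^ℓ, so α_err = S_1/S_0.
  S_0^{−1} = 7^{−1} = 8 (mod 11), so α_err = 1·8 = 8 ≡ 8 = α_5. Error position i = 5.
  Consistency check: S_2/S_1 = 8·1 = 8 ≡ 8 = α_err ✓ (single-error assumption holds).
Step 4: error magnitude e = S_0/v_5 = S_0·∏_{j≠5}(α_5 − α_j) = 7·4 = 28 ≡ 6 (mod 11).
Step 5: correct position 5: c_5 = r_5 − e = 6 − 6 ≡ 0 (mod 11). Hence c = [6, 2, 9, 5, 0].
  Check: interpolating c through the α_i gives m(x) = 1 + 4·x (degree < 2) with m(α_i) = c_i for every i, so c is indeed a codeword.


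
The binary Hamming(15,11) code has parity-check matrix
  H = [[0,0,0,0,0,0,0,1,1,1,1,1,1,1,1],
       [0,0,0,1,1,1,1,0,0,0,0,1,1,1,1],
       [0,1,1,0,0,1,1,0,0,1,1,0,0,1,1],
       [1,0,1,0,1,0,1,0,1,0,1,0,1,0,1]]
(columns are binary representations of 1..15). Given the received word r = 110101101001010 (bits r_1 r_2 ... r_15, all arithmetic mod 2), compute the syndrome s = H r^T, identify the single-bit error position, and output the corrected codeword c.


s = (1, 1, 0, 1)^T, error position = 13, corrected codeword c = 110101101001110

Compute s = H r^T mod 2 one row at a time:
  s_1 = 0 + 1 + 0 + 0 + 1 + 0 + 1 + 0 = 3 ≡ 1 (mod 2).
  s_2 = 1 + 0 + 1 + 1 + 1 + 0 + 1 + 0 = 5 ≡ 1 (mod 2).
  s_3 = 1 + 0 + 1 + 1 + 0 + 0 + 1 + 0 = 4 ≡ 0 (mod 2).
  s_4 = 1 + 0 + 0 + 1 + 1 + 0 + 0 + 0 = 3 ≡ 1 (mod 2).
s = (1, 1, 0, 1)^T — this equals column 13 of H (binary 1101), so error is at position 13.
Correct: flip bit 13 of r = 110101101001010 to get c = 110101101001110.


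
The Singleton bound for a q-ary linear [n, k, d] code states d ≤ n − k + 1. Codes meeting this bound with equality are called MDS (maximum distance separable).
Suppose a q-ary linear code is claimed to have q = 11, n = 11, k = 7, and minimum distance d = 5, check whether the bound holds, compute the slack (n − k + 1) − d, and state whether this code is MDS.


Singleton RHS = n − k + 1 = 5, slack = 0, bound satisfied, MDS.

Singleton bound: d ≤ n − k + 1.
Here n = 11, k = 7, so n − k + 1 = 5.
Given d = 5, check d ≤ 5: YES.
Slack = (n − k + 1) − d = 0.
The code is MDS (slack = 0).
Description: the claimed parameters are [11, 7, 5]_11; such a code would be MDS (meets Singleton bound).


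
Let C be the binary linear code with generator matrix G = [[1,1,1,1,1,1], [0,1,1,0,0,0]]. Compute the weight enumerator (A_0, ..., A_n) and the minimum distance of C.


Weight distribution: A_0 = 1, A_2 = 1, A_4 = 1, A_6 = 1. Minimum distance d = 2.

Enumerate all 2^2 = 4 messages m ∈ F_2^2.
For each, compute codeword c = mG in F_2^6, then tally its weight.
  m = 00 → c = 000000, weight = 0.
  m = 10 → c = 111111, weight = 6.
  m = 01 → c = 011000, weight = 2.
  m = 11 → c = 100111, weight = 4.
Tally weights:
  weight 0: 1 codewords.
  weight 2: 1 codewords.
  weight 4: 1 codewords.
  weight 6: 1 codewords.
Minimum distance d = smallest w > 0 with A_w > 0 = 2.
Sanity: Σ A_w = 4 = 2^2 = 4 ✓.


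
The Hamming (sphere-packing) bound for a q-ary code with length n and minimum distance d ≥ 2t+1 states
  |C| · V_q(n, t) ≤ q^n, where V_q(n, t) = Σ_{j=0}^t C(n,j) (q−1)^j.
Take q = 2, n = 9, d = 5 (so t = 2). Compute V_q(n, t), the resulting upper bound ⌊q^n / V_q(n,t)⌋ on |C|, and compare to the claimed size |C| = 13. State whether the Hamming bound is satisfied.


V_q(n, t) = 46, q^n = 512, Hamming bound = 11, |C| = 13 > bound (violated).

Step 1: Compute V_q(n, t) = Σ_{j=0}^2 C(n, j) (q−1)^j.
  j = 0: C(9,0)·(1)^0 = 1·1 = 1.
  j = 1: C(9,1)·(1)^1 = 9·1 = 9.
  j = 2: C(9,2)·(1)^2 = 36·1 = 36.
  V_q(n, t) = 1 + 9 + 36 = 46.
Step 2: q^n = 2^9 = 512.
Step 3: Hamming bound ⌊q^n / V_q(n,t)⌋ = ⌊512/46⌋ = 11.
Step 4: Compare |C| = 13 to 11: violated.
The claimed |C| lies above the Hamming bound, so no 2-ary code of length 9 with d ≥ 5 can have 13 codewords.


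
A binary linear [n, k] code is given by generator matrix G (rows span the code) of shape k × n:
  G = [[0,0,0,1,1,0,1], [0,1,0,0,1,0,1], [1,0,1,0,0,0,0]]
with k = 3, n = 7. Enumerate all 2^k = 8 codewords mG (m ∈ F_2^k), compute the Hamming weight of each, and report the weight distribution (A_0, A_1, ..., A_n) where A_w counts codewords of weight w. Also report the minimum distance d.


Weight distribution: A_0 = 1, A_2 = 2, A_3 = 2, A_4 = 1, A_5 = 2. Minimum distance d = 2.

Enumerate all 2^3 = 8 messages m ∈ F_2^3.
For each, compute codeword c = mG in F_2^7, then tally its weight.
  m = 000 → c = 0000000, weight = 0.
  m = 100 → c = 0001101, weight = 3.
  m = 010 → c = 0100101, weight = 3.
  m = 110 → c = 0101000, weight = 2.
  m = 001 → c = 1010000, weight = 2.
  m = 101 → c = 1011101, weight = 5.
  m = 011 → c = 1110101, weight = 5.
  m = 111 → c = 1111000, weight = 4.
Tally weights:
  weight 0: 1 codewords.
  weight 2: 2 codewords.
  weight 3: 2 codewords.
  weight 4: 1 codewords.
  weight 5: 2 codewords.
Minimum distance d = smallest w > 0 with A_w > 0 = 2.
Sanity: Σ A_w = 8 = 2^3 = 8 ✓.


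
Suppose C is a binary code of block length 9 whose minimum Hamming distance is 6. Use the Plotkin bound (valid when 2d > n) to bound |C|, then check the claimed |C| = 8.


Plotkin bound M ≤ 4; given |C| = 8 > bound (violated).

Check applicability: 2d = 12, n = 9.
2d − n = 3 > 0, so Plotkin applies.
Compute d/(2d−n) = 6/3 ≈ 2.0000.
⌊d/(2d−n)⌋ = 2.
Plotkin bound: M ≤ 2·2 = 4.
Given |C| = 8, check: VIOLATED.
This |C| is above the Plotkin bound, so no binary code with n = 9, d = 6 and 8 codewords exists.


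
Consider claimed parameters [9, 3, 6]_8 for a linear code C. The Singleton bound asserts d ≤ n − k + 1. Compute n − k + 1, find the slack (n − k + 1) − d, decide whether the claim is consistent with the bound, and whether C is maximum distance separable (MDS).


Singleton RHS = n − k + 1 = 7, slack = 1, bound satisfied, not MDS.

Singleton bound: d ≤ n − k + 1.
Here n = 9, k = 3, so n − k + 1 = 7.
Given d = 6, check d ≤ 7: YES.
Slack = (n − k + 1) − d = 1.
The code is NOT MDS (slack = 1 > 0).
Description: the claimed parameters are [9, 3, 6]_8; such a code would be non-MDS.


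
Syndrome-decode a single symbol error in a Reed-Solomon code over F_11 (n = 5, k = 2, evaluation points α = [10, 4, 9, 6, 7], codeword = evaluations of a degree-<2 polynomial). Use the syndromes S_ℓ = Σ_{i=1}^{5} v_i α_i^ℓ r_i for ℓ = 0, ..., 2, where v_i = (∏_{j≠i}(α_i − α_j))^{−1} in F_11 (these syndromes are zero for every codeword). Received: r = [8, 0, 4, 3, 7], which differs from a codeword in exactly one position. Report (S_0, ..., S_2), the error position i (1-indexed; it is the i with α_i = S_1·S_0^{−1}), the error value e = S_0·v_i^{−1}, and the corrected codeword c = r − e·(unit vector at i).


S = (4, 5, 9), error at position 2, error magnitude e = 5, c = [8, 6, 4, 3, 7].

Step 1: column multipliers v_i = (∏_{j≠i}(α_i − α_j))^{−1} mod 11.
  i = 1 (α = 10): (10−4)(10−9)(10−6)(10−7) = 6·1·4·3 = 72 ≡ 6, so v_1 = 6^{−1} = 2 (mod 11).
  i = 2 (α = 4): (4−10)(4−9)(4−6)(4−7) = (−6)·(−5)·(−2)·(−3) = 180 ≡ 4, so v_2 = 4^{−1} = 3 (mod 11).
  i = 3 (α = 9): (9−10)(9−4)(9−6)(9−7) = (−1)·5·3·2 = −30 ≡ 3, so v_3 = 3^{−1} = 4 (mod 11).
  i = 4 (α = 6): (6−10)(6−4)(6−9)(6−7) = (−4)·2·(−3)·(−1) = −24 ≡ 9, so v_4 = 9^{−1} = 5 (mod 11).
  i = 5 (α = 7): (7−10)(7−4)(7−9)(7−6) = (−3)·3·(−2)·1 = 18 ≡ 7, so v_5 = 7^{−1} = 8 (mod 11).
  v = [2, 3, 4, 5, 8].
Step 2: syndromes of r = [8, 0, 4, 3, 7] (all sums mod 11).
  S_0 = Σ v_i r_i = 2·8 + 3·0 + 4·4 + 5·3 + 8·7 = 103 ≡ 4.
  S_1 = Σ v_i α_i r_i = 2·10·8 + 3·4·0 + 4·9·4 + 5·6·3 + 8·7·7 = 786 ≡ 5.
  α_i^2 mod 11 = [1, 5, 4, 3, 5].
  S_2 = Σ v_i α_i^2 r_i = 2·1·8 + 3·5·0 + 4·4·4 + 5·3·3 + 8·5·7 = 405 ≡ 9.
  S = (4, 5, 9) ≠ 0, so r is not a codeword (an error is present).
Step 3: locate the error. For a single error e at position i, S_ℓ = v_i·e·α_i^ℓ, so α_err = S_1/S_0.
  S_0^{−1} = 4^{−1} = 3 (mod 11), so α_err = 5·3 = 15 ≡ 4 = α_2. Error position i = 2.
  Consistency check: S_2/S_1 = 9·9 = 81 ≡ 4 = α_err ✓ (single-error assumption holds).
Step 4: error magnitude e = S_0/v_2 = S_0·∏_{j≠2}(α_2 − α_j) = 4·4 = 16 ≡ 5 (mod 11).
Step 5: correct position 2: c_2 = r_2 − e = 0 − 5 ≡ 6 (mod 11). Hence c = [8, 6, 4, 3, 7].
  Check: interpolating c through the α_i gives m(x) = 1 + 4·x (degree < 2) with m(α_i) = c_i for every i, so c is indeed a codeword.
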